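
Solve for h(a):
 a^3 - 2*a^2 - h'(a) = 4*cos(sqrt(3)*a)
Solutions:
 h(a) = C1 + a^4/4 - 2*a^3/3 - 4*sqrt(3)*sin(sqrt(3)*a)/3


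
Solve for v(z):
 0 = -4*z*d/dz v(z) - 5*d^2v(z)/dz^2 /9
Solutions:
 v(z) = C1 + C2*erf(3*sqrt(10)*z/5)


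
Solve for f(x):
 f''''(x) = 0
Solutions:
 f(x) = C1 + C2*x + C3*x^2 + C4*x^3


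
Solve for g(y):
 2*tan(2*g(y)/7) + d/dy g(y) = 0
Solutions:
 g(y) = -7*asin(C1*exp(-4*y/7))/2 + 7*pi/2
 g(y) = 7*asin(C1*exp(-4*y/7))/2


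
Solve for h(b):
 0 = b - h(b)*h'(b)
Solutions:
 h(b) = -sqrt(C1 + b^2)
 h(b) = sqrt(C1 + b^2)


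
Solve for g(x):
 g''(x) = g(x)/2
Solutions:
 g(x) = C1*exp(-sqrt(2)*x/2) + C2*exp(sqrt(2)*x/2)


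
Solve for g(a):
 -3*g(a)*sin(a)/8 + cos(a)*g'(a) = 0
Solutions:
 g(a) = C1/cos(a)^(3/8)


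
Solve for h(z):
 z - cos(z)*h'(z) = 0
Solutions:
 h(z) = C1 + Integral(z/cos(z), z)


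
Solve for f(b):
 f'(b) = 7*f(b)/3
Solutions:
 f(b) = C1*exp(7*b/3)


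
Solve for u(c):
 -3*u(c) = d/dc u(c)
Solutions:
 u(c) = C1*exp(-3*c)


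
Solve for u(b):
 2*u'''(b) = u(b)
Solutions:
 u(b) = C3*exp(2^(2/3)*b/2) + (C1*sin(2^(2/3)*sqrt(3)*b/4) + C2*cos(2^(2/3)*sqrt(3)*b/4))*exp(-2^(2/3)*b/4)


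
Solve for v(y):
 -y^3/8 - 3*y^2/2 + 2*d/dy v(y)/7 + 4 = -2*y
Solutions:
 v(y) = C1 + 7*y^4/64 + 7*y^3/4 - 7*y^2/2 - 14*y


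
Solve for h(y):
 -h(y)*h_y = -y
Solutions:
 h(y) = -sqrt(C1 + y^2)
 h(y) = sqrt(C1 + y^2)


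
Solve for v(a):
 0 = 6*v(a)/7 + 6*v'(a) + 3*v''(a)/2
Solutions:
 v(a) = C1*exp(2*a*(-1 + sqrt(42)/7)) + C2*exp(-2*a*(sqrt(42)/7 + 1))


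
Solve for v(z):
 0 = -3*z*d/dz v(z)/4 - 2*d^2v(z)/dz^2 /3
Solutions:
 v(z) = C1 + C2*erf(3*z/4)


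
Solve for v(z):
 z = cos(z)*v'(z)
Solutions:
 v(z) = C1 + Integral(z/cos(z), z)


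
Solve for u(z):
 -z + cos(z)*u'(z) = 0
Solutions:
 u(z) = C1 + Integral(z/cos(z), z)


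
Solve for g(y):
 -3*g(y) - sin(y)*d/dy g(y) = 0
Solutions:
 g(y) = C1*(cos(y) + 1)^(3/2)/(cos(y) - 1)^(3/2)


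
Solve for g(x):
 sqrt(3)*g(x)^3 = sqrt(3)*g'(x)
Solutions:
 g(x) = -sqrt(2)*sqrt(-1/(C1 + x))/2
 g(x) = sqrt(2)*sqrt(-1/(C1 + x))/2


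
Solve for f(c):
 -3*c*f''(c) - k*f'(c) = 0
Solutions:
 f(c) = C1 + c^(1 - re(k)/3)*(C2*sin(log(c)*Abs(im(k))/3) + C3*cos(log(c)*im(k)/3))


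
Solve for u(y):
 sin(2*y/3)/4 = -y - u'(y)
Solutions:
 u(y) = C1 - y^2/2 + 3*cos(2*y/3)/8


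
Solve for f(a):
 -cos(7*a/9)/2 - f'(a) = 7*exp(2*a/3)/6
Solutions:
 f(a) = C1 - 7*exp(2*a/3)/4 - 9*sin(7*a/9)/14


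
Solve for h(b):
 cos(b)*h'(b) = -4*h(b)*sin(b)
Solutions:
 h(b) = C1*cos(b)^4


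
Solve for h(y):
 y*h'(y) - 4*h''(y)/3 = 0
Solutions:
 h(y) = C1 + C2*erfi(sqrt(6)*y/4)


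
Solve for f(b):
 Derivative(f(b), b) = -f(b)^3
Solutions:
 f(b) = -sqrt(2)*sqrt(-1/(C1 - b))/2
 f(b) = sqrt(2)*sqrt(-1/(C1 - b))/2


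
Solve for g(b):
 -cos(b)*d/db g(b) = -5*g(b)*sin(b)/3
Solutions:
 g(b) = C1/cos(b)^(5/3)


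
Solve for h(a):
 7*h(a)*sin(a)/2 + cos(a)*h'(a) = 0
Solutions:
 h(a) = C1*cos(a)^(7/2)


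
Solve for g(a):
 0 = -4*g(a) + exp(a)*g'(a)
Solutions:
 g(a) = C1*exp(-4*exp(-a))


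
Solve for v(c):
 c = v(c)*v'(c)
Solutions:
 v(c) = -sqrt(C1 + c^2)
 v(c) = sqrt(C1 + c^2)


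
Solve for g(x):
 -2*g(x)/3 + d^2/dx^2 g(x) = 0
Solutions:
 g(x) = C1*exp(-sqrt(6)*x/3) + C2*exp(sqrt(6)*x/3)


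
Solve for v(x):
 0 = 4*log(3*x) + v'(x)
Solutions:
 v(x) = C1 - 4*x*log(x) - x*log(81) + 4*x


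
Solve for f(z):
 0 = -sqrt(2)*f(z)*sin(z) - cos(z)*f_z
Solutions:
 f(z) = C1*cos(z)^(sqrt(2))


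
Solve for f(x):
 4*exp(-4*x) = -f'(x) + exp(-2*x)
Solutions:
 f(x) = C1 - exp(-2*x)/2 + exp(-4*x)


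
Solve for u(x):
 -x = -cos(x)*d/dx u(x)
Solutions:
 u(x) = C1 + Integral(x/cos(x), x)


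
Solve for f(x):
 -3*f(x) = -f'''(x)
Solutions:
 f(x) = C3*exp(3^(1/3)*x) + (C1*sin(3^(5/6)*x/2) + C2*cos(3^(5/6)*x/2))*exp(-3^(1/3)*x/2)


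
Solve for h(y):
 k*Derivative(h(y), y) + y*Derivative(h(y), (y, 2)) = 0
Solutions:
 h(y) = C1 + y^(1 - re(k))*(C2*sin(log(y)*Abs(im(k))) + C3*cos(log(y)*im(k)))


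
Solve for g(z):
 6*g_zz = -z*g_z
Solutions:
 g(z) = C1 + C2*erf(sqrt(3)*z/6)


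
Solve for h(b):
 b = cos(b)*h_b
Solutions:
 h(b) = C1 + Integral(b/cos(b), b)


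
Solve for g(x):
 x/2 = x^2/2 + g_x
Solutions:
 g(x) = C1 - x^3/6 + x^2/4


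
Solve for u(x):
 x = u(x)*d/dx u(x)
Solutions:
 u(x) = -sqrt(C1 + x^2)
 u(x) = sqrt(C1 + x^2)


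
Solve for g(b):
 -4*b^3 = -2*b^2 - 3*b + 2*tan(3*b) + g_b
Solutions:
 g(b) = C1 - b^4 + 2*b^3/3 + 3*b^2/2 + 2*log(cos(3*b))/3


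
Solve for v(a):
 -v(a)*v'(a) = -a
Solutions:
 v(a) = -sqrt(C1 + a^2)
 v(a) = sqrt(C1 + a^2)


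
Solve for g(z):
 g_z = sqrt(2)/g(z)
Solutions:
 g(z) = -sqrt(C1 + 2*sqrt(2)*z)
 g(z) = sqrt(C1 + 2*sqrt(2)*z)


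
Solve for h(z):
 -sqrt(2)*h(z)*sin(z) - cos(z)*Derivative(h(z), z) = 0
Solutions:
 h(z) = C1*cos(z)^(sqrt(2))


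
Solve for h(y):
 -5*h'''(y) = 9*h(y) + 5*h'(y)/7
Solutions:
 h(y) = C1*exp(y*(-10*3^(2/3)*490^(1/3)/(3969 + sqrt(15755061))^(1/3) + 2100^(1/3)*(3969 + sqrt(15755061))^(1/3))/420)*sin(3^(1/6)*y*(30*490^(1/3)/(3969 + sqrt(15755061))^(1/3) + 3^(2/3)*700^(1/3)*(3969 + sqrt(15755061))^(1/3))/420) + C2*exp(y*(-10*3^(2/3)*490^(1/3)/(3969 + sqrt(15755061))^(1/3) + 2100^(1/3)*(3969 + sqrt(15755061))^(1/3))/420)*cos(3^(1/6)*y*(30*490^(1/3)/(3969 + sqrt(15755061))^(1/3) + 3^(2/3)*700^(1/3)*(3969 + sqrt(15755061))^(1/3))/420) + C3*exp(-y*(-10*3^(2/3)*490^(1/3)/(3969 + sqrt(15755061))^(1/3) + 2100^(1/3)*(3969 + sqrt(15755061))^(1/3))/210)


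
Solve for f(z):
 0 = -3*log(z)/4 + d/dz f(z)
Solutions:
 f(z) = C1 + 3*z*log(z)/4 - 3*z/4


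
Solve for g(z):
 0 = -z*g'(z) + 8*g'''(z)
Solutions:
 g(z) = C1 + Integral(C2*airyai(z/2) + C3*airybi(z/2), z)


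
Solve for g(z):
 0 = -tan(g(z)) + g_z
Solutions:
 g(z) = pi - asin(C1*exp(z))
 g(z) = asin(C1*exp(z))


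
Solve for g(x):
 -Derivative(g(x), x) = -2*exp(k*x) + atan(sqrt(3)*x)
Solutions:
 g(x) = C1 - x*atan(sqrt(3)*x) + 2*Piecewise((exp(k*x)/k, Ne(k, 0)), (x, True)) + sqrt(3)*log(3*x^2 + 1)/6


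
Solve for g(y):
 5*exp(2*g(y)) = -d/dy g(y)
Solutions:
 g(y) = log(-sqrt(-1/(C1 - 5*y))) - log(2)/2
 g(y) = log(-1/(C1 - 5*y))/2 - log(2)/2


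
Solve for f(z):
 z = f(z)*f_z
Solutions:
 f(z) = -sqrt(C1 + z^2)
 f(z) = sqrt(C1 + z^2)


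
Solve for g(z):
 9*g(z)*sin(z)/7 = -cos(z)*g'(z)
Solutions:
 g(z) = C1*cos(z)^(9/7)


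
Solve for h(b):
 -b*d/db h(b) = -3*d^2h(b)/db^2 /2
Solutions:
 h(b) = C1 + C2*erfi(sqrt(3)*b/3)


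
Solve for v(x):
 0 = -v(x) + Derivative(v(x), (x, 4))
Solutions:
 v(x) = C1*exp(-x) + C2*exp(x) + C3*sin(x) + C4*cos(x)


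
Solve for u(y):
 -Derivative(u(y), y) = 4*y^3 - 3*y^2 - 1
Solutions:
 u(y) = C1 - y^4 + y^3 + y


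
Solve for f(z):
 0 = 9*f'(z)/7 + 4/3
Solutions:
 f(z) = C1 - 28*z/27


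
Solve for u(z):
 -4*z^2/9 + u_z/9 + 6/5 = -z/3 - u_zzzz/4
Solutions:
 u(z) = C1 + C4*exp(-2^(2/3)*3^(1/3)*z/3) + 4*z^3/3 - 3*z^2/2 - 54*z/5 + (C2*sin(2^(2/3)*3^(5/6)*z/6) + C3*cos(2^(2/3)*3^(5/6)*z/6))*exp(2^(2/3)*3^(1/3)*z/6)


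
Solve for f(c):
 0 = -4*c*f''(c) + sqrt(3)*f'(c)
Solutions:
 f(c) = C1 + C2*c^(sqrt(3)/4 + 1)


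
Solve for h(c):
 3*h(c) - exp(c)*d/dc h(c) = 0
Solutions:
 h(c) = C1*exp(-3*exp(-c))


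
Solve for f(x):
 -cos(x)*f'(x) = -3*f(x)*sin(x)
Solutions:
 f(x) = C1/cos(x)^3


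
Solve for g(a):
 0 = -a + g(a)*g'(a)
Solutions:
 g(a) = -sqrt(C1 + a^2)
 g(a) = sqrt(C1 + a^2)


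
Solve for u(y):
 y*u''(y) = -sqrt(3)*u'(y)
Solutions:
 u(y) = C1 + C2*y^(1 - sqrt(3))


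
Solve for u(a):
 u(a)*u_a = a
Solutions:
 u(a) = -sqrt(C1 + a^2)
 u(a) = sqrt(C1 + a^2)


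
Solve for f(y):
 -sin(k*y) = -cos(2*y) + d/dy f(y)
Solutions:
 f(y) = C1 + sin(2*y)/2 + cos(k*y)/k


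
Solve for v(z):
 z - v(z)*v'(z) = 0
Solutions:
 v(z) = -sqrt(C1 + z^2)
 v(z) = sqrt(C1 + z^2)


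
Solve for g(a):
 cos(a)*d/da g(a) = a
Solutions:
 g(a) = C1 + Integral(a/cos(a), a)


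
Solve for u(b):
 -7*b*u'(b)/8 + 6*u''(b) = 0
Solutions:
 u(b) = C1 + C2*erfi(sqrt(42)*b/24)


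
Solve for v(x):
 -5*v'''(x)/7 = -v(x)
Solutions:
 v(x) = C3*exp(5^(2/3)*7^(1/3)*x/5) + (C1*sin(sqrt(3)*5^(2/3)*7^(1/3)*x/10) + C2*cos(sqrt(3)*5^(2/3)*7^(1/3)*x/10))*exp(-5^(2/3)*7^(1/3)*x/10)


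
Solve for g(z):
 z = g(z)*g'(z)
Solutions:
 g(z) = -sqrt(C1 + z^2)
 g(z) = sqrt(C1 + z^2)


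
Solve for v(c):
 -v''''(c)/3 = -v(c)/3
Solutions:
 v(c) = C1*exp(-c) + C2*exp(c) + C3*sin(c) + C4*cos(c)


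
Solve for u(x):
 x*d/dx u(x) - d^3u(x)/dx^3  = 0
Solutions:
 u(x) = C1 + Integral(C2*airyai(x) + C3*airybi(x), x)


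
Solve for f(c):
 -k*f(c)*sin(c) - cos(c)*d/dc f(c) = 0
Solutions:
 f(c) = C1*exp(k*log(cos(c)))


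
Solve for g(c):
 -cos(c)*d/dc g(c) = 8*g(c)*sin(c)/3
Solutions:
 g(c) = C1*cos(c)^(8/3)


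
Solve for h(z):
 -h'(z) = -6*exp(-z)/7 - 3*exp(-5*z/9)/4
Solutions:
 h(z) = C1 - 6*exp(-z)/7 - 27*exp(-5*z/9)/20


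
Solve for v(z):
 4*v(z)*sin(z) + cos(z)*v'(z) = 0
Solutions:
 v(z) = C1*cos(z)^4


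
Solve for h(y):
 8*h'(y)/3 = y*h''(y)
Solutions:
 h(y) = C1 + C2*y^(11/3)


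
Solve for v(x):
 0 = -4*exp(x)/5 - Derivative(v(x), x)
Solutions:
 v(x) = C1 - 4*exp(x)/5


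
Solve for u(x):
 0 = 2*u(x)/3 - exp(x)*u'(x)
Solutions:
 u(x) = C1*exp(-2*exp(-x)/3)


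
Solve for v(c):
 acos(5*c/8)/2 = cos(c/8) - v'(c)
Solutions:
 v(c) = C1 - c*acos(5*c/8)/2 + sqrt(64 - 25*c^2)/10 + 8*sin(c/8)


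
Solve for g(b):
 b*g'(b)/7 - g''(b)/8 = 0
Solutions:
 g(b) = C1 + C2*erfi(2*sqrt(7)*b/7)


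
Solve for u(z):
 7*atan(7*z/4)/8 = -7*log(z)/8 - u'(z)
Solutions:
 u(z) = C1 - 7*z*log(z)/8 - 7*z*atan(7*z/4)/8 + 7*z/8 + log(49*z^2 + 16)/4


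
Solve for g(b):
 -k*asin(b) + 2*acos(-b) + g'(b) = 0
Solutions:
 g(b) = C1 - 2*b*acos(-b) + k*(b*asin(b) + sqrt(1 - b^2)) - 2*sqrt(1 - b^2)


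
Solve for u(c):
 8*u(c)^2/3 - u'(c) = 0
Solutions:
 u(c) = -3/(C1 + 8*c)


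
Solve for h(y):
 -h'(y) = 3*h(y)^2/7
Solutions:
 h(y) = 7/(C1 + 3*y)


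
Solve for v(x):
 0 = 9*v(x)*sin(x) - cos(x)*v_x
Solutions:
 v(x) = C1/cos(x)^9


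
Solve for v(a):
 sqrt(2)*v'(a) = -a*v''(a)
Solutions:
 v(a) = C1 + C2*a^(1 - sqrt(2))


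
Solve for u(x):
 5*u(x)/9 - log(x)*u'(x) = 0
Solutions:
 u(x) = C1*exp(5*li(x)/9)


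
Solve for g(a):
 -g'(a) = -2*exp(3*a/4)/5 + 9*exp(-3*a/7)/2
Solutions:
 g(a) = C1 + 8*exp(3*a/4)/15 + 21*exp(-3*a/7)/2


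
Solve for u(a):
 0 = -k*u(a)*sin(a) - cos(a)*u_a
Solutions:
 u(a) = C1*exp(k*log(cos(a)))


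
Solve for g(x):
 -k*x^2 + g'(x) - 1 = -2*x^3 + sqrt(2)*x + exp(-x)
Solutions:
 g(x) = C1 + k*x^3/3 - x^4/2 + sqrt(2)*x^2/2 + x - exp(-x)


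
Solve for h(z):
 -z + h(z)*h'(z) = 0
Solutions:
 h(z) = -sqrt(C1 + z^2)
 h(z) = sqrt(C1 + z^2)


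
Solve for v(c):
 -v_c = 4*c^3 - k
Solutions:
 v(c) = C1 - c^4 + c*k


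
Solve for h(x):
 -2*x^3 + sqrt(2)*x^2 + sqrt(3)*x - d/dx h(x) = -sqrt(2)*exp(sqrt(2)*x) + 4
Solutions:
 h(x) = C1 - x^4/2 + sqrt(2)*x^3/3 + sqrt(3)*x^2/2 - 4*x + exp(sqrt(2)*x)


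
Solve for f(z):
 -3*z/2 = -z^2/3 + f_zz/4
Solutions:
 f(z) = C1 + C2*z + z^4/9 - z^3


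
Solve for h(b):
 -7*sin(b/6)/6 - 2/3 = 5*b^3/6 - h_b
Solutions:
 h(b) = C1 + 5*b^4/24 + 2*b/3 - 7*cos(b/6)


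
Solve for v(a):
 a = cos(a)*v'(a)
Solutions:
 v(a) = C1 + Integral(a/cos(a), a)


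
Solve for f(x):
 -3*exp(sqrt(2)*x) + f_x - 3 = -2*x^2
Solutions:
 f(x) = C1 - 2*x^3/3 + 3*x + 3*sqrt(2)*exp(sqrt(2)*x)/2


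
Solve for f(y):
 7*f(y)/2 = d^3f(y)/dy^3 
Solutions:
 f(y) = C3*exp(2^(2/3)*7^(1/3)*y/2) + (C1*sin(2^(2/3)*sqrt(3)*7^(1/3)*y/4) + C2*cos(2^(2/3)*sqrt(3)*7^(1/3)*y/4))*exp(-2^(2/3)*7^(1/3)*y/4)


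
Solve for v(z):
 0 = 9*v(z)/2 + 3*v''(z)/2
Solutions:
 v(z) = C1*sin(sqrt(3)*z) + C2*cos(sqrt(3)*z)


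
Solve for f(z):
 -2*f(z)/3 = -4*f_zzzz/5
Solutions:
 f(z) = C1*exp(-5^(1/4)*6^(3/4)*z/6) + C2*exp(5^(1/4)*6^(3/4)*z/6) + C3*sin(5^(1/4)*6^(3/4)*z/6) + C4*cos(5^(1/4)*6^(3/4)*z/6)


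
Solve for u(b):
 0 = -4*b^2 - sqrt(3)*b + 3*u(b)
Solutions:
 u(b) = b*(4*b + sqrt(3))/3


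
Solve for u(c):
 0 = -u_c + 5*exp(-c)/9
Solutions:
 u(c) = C1 - 5*exp(-c)/9


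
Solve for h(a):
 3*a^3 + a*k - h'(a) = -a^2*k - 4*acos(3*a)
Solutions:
 h(a) = C1 + 3*a^4/4 + a^3*k/3 + a^2*k/2 + 4*a*acos(3*a) - 4*sqrt(1 - 9*a^2)/3


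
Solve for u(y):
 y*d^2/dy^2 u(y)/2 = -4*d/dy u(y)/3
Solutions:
 u(y) = C1 + C2/y^(5/3)


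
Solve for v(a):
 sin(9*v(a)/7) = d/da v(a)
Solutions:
 -a + 7*log(cos(9*v(a)/7) - 1)/18 - 7*log(cos(9*v(a)/7) + 1)/18 = C1


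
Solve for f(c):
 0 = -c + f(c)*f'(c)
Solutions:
 f(c) = -sqrt(C1 + c^2)
 f(c) = sqrt(C1 + c^2)


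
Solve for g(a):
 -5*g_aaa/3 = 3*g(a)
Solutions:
 g(a) = C3*exp(-15^(2/3)*a/5) + (C1*sin(3*3^(1/6)*5^(2/3)*a/10) + C2*cos(3*3^(1/6)*5^(2/3)*a/10))*exp(15^(2/3)*a/10)


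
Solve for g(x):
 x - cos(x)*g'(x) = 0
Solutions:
 g(x) = C1 + Integral(x/cos(x), x)


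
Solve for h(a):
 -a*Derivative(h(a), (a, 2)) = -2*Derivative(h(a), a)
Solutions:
 h(a) = C1 + C2*a^3


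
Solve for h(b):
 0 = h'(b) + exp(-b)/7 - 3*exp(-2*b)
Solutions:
 h(b) = C1 + exp(-b)/7 - 3*exp(-2*b)/2


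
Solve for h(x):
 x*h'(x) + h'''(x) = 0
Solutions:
 h(x) = C1 + Integral(C2*airyai(-x) + C3*airybi(-x), x)


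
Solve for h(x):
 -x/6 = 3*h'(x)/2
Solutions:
 h(x) = C1 - x^2/18


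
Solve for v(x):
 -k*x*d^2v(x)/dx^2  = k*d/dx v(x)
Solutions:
 v(x) = C1 + C2*log(x)


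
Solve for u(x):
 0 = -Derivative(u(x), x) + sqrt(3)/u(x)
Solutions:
 u(x) = -sqrt(C1 + 2*sqrt(3)*x)
 u(x) = sqrt(C1 + 2*sqrt(3)*x)


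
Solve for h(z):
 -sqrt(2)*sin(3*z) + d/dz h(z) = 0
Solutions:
 h(z) = C1 - sqrt(2)*cos(3*z)/3


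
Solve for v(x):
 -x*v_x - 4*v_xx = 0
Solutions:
 v(x) = C1 + C2*erf(sqrt(2)*x/4)


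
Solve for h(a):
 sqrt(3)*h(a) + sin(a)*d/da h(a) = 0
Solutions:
 h(a) = C1*(cos(a) + 1)^(sqrt(3)/2)/(cos(a) - 1)^(sqrt(3)/2)


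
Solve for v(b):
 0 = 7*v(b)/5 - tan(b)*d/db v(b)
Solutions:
 v(b) = C1*sin(b)^(7/5)


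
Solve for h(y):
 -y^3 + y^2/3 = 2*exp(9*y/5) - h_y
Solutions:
 h(y) = C1 + y^4/4 - y^3/9 + 10*exp(9*y/5)/9


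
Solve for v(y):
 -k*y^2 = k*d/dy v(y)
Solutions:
 v(y) = C1 - y^3/3


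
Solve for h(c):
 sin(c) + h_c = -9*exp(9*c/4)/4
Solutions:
 h(c) = C1 - exp(c)^(9/4) + cos(c)


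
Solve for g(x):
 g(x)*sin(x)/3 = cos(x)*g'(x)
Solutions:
 g(x) = C1/cos(x)^(1/3)


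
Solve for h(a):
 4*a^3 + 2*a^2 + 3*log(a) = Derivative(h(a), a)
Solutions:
 h(a) = C1 + a^4 + 2*a^3/3 + 3*a*log(a) - 3*a


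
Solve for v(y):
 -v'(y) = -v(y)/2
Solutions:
 v(y) = C1*exp(y/2)


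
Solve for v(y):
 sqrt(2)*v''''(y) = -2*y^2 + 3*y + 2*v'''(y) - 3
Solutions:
 v(y) = C1 + C2*y + C3*y^2 + C4*exp(sqrt(2)*y) + y^5/60 + y^4*(-3 + 2*sqrt(2))/48 + y^3*(10 - 3*sqrt(2))/24


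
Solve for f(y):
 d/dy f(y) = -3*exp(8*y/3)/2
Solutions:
 f(y) = C1 - 9*exp(8*y/3)/16


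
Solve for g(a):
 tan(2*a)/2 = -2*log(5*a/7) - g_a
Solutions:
 g(a) = C1 - 2*a*log(a) - 2*a*log(5) + 2*a + 2*a*log(7) + log(cos(2*a))/4


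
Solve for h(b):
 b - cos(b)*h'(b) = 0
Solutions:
 h(b) = C1 + Integral(b/cos(b), b)


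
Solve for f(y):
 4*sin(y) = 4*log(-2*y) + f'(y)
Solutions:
 f(y) = C1 - 4*y*log(-y) - 4*y*log(2) + 4*y - 4*cos(y)


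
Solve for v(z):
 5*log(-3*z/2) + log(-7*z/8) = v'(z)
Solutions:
 v(z) = C1 + 6*z*log(-z) + z*(-6 - 8*log(2) + log(1701))


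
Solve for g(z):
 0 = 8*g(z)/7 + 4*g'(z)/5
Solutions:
 g(z) = C1*exp(-10*z/7)


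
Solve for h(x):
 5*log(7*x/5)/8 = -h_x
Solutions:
 h(x) = C1 - 5*x*log(x)/8 - 5*x*log(7)/8 + 5*x/8 + 5*x*log(5)/8


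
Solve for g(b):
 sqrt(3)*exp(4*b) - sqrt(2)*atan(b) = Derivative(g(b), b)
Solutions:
 g(b) = C1 - sqrt(2)*(b*atan(b) - log(b^2 + 1)/2) + sqrt(3)*exp(4*b)/4


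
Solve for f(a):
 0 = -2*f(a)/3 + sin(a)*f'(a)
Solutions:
 f(a) = C1*(cos(a) - 1)^(1/3)/(cos(a) + 1)^(1/3)


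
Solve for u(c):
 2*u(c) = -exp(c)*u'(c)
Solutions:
 u(c) = C1*exp(2*exp(-c))


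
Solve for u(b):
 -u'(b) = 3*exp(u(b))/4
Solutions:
 u(b) = log(1/(C1 + 3*b)) + 2*log(2)


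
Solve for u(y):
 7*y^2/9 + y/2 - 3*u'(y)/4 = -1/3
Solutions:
 u(y) = C1 + 28*y^3/81 + y^2/3 + 4*y/9


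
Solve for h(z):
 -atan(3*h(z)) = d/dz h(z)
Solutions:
 Integral(1/atan(3*_y), (_y, h(z))) = C1 - z


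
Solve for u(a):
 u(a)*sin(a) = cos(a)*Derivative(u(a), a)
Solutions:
 u(a) = C1/cos(a)


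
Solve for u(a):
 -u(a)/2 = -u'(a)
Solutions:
 u(a) = C1*exp(a/2)


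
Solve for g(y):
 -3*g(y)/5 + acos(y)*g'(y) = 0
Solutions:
 g(y) = C1*exp(3*Integral(1/acos(y), y)/5)


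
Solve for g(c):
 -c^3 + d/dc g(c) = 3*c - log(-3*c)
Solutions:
 g(c) = C1 + c^4/4 + 3*c^2/2 - c*log(-c) + c*(1 - log(3))


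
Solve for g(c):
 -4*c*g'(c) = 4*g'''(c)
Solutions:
 g(c) = C1 + Integral(C2*airyai(-c) + C3*airybi(-c), c)


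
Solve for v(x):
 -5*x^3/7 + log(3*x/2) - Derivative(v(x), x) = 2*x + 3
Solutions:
 v(x) = C1 - 5*x^4/28 - x^2 + x*log(x) - 4*x + x*log(3/2)


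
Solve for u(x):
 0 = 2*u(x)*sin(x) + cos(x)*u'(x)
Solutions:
 u(x) = C1*cos(x)^2


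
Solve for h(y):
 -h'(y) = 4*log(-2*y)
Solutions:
 h(y) = C1 - 4*y*log(-y) + 4*y*(1 - log(2))


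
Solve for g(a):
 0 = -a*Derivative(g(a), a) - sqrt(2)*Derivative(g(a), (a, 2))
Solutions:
 g(a) = C1 + C2*erf(2^(1/4)*a/2)


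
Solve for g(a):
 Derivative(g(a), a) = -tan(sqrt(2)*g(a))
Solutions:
 g(a) = sqrt(2)*(pi - asin(C1*exp(-sqrt(2)*a)))/2
 g(a) = sqrt(2)*asin(C1*exp(-sqrt(2)*a))/2


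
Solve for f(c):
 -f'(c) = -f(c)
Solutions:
 f(c) = C1*exp(c)


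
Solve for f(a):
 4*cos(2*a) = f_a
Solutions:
 f(a) = C1 + 2*sin(2*a)


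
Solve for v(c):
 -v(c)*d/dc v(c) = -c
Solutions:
 v(c) = -sqrt(C1 + c^2)
 v(c) = sqrt(C1 + c^2)


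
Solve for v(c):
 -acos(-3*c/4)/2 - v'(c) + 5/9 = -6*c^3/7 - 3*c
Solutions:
 v(c) = C1 + 3*c^4/14 + 3*c^2/2 - c*acos(-3*c/4)/2 + 5*c/9 - sqrt(16 - 9*c^2)/6


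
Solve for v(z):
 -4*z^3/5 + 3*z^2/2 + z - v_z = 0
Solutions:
 v(z) = C1 - z^4/5 + z^3/2 + z^2/2


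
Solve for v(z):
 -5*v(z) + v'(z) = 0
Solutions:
 v(z) = C1*exp(5*z)


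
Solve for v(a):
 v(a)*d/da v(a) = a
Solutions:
 v(a) = -sqrt(C1 + a^2)
 v(a) = sqrt(C1 + a^2)


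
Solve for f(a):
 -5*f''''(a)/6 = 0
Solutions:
 f(a) = C1 + C2*a + C3*a^2 + C4*a^3


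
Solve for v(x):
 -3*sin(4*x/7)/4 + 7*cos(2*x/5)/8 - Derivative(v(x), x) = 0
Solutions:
 v(x) = C1 + 35*sin(2*x/5)/16 + 21*cos(4*x/7)/16


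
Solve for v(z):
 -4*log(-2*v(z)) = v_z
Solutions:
 Integral(1/(log(-_y) + log(2)), (_y, v(z)))/4 = C1 - z


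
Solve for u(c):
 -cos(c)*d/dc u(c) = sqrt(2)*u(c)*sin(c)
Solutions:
 u(c) = C1*cos(c)^(sqrt(2))


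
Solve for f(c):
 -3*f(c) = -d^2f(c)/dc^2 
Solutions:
 f(c) = C1*exp(-sqrt(3)*c) + C2*exp(sqrt(3)*c)


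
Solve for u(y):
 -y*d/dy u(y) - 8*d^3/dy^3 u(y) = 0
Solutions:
 u(y) = C1 + Integral(C2*airyai(-y/2) + C3*airybi(-y/2), y)


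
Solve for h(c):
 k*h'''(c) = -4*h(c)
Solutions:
 h(c) = C1*exp(2^(2/3)*c*(-1/k)^(1/3)) + C2*exp(2^(2/3)*c*(-1/k)^(1/3)*(-1 + sqrt(3)*I)/2) + C3*exp(-2^(2/3)*c*(-1/k)^(1/3)*(1 + sqrt(3)*I)/2)


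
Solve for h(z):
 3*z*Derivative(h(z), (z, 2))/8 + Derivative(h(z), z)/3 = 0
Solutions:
 h(z) = C1 + C2*z^(1/9)


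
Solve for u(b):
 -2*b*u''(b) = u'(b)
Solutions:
 u(b) = C1 + C2*sqrt(b)


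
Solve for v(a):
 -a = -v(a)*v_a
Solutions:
 v(a) = -sqrt(C1 + a^2)
 v(a) = sqrt(C1 + a^2)


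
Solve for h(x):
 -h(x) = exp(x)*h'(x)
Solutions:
 h(x) = C1*exp(exp(-x))


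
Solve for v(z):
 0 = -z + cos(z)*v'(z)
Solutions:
 v(z) = C1 + Integral(z/cos(z), z)


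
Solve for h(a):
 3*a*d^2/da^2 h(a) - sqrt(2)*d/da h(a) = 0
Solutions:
 h(a) = C1 + C2*a^(sqrt(2)/3 + 1)


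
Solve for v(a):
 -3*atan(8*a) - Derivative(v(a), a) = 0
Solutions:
 v(a) = C1 - 3*a*atan(8*a) + 3*log(64*a^2 + 1)/16


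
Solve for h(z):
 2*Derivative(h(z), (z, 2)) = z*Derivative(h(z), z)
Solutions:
 h(z) = C1 + C2*erfi(z/2)


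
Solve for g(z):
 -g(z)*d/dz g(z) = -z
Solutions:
 g(z) = -sqrt(C1 + z^2)
 g(z) = sqrt(C1 + z^2)


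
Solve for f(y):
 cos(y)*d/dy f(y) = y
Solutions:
 f(y) = C1 + Integral(y/cos(y), y)


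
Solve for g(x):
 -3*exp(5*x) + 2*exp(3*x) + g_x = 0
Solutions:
 g(x) = C1 + 3*exp(5*x)/5 - 2*exp(3*x)/3


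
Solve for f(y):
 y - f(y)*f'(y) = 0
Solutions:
 f(y) = -sqrt(C1 + y^2)
 f(y) = sqrt(C1 + y^2)


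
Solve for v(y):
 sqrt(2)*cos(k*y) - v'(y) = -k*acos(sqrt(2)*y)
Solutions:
 v(y) = C1 + k*(y*acos(sqrt(2)*y) - sqrt(2)*sqrt(1 - 2*y^2)/2) + sqrt(2)*Piecewise((sin(k*y)/k, Ne(k, 0)), (y, True))


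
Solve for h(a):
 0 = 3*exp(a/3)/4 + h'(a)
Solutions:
 h(a) = C1 - 9*exp(a/3)/4


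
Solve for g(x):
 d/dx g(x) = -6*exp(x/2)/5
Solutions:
 g(x) = C1 - 12*exp(x/2)/5


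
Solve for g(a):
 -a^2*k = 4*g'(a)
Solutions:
 g(a) = C1 - a^3*k/12


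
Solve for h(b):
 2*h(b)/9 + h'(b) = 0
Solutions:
 h(b) = C1*exp(-2*b/9)


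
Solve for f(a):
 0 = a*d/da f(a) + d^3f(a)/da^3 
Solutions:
 f(a) = C1 + Integral(C2*airyai(-a) + C3*airybi(-a), a)


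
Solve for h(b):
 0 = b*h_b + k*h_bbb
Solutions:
 h(b) = C1 + Integral(C2*airyai(b*(-1/k)^(1/3)) + C3*airybi(b*(-1/k)^(1/3)), b)


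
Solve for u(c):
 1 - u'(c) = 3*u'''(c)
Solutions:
 u(c) = C1 + C2*sin(sqrt(3)*c/3) + C3*cos(sqrt(3)*c/3) + c


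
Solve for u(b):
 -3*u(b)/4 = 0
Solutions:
 u(b) = 0


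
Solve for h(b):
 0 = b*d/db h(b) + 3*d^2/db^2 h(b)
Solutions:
 h(b) = C1 + C2*erf(sqrt(6)*b/6)


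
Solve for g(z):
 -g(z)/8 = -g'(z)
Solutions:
 g(z) = C1*exp(z/8)


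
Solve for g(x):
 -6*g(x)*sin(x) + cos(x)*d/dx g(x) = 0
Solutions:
 g(x) = C1/cos(x)^6


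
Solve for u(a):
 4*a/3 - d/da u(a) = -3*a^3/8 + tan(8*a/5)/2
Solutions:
 u(a) = C1 + 3*a^4/32 + 2*a^2/3 + 5*log(cos(8*a/5))/16


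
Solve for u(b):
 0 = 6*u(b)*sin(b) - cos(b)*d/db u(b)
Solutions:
 u(b) = C1/cos(b)^6


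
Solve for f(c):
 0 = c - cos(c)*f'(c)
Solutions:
 f(c) = C1 + Integral(c/cos(c), c)


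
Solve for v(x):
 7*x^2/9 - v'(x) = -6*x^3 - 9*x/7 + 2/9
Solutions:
 v(x) = C1 + 3*x^4/2 + 7*x^3/27 + 9*x^2/14 - 2*x/9


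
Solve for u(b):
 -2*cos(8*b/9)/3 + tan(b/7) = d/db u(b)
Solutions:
 u(b) = C1 - 7*log(cos(b/7)) - 3*sin(8*b/9)/4


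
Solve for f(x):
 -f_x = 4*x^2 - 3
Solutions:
 f(x) = C1 - 4*x^3/3 + 3*x


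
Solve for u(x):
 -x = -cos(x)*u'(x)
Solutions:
 u(x) = C1 + Integral(x/cos(x), x)


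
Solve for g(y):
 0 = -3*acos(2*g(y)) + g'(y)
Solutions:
 Integral(1/acos(2*_y), (_y, g(y))) = C1 + 3*y


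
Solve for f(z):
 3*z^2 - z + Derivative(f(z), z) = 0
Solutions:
 f(z) = C1 - z^3 + z^2/2


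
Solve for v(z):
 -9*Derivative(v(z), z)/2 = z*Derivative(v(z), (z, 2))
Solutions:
 v(z) = C1 + C2/z^(7/2)


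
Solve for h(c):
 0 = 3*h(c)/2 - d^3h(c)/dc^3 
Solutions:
 h(c) = C3*exp(2^(2/3)*3^(1/3)*c/2) + (C1*sin(2^(2/3)*3^(5/6)*c/4) + C2*cos(2^(2/3)*3^(5/6)*c/4))*exp(-2^(2/3)*3^(1/3)*c/4)


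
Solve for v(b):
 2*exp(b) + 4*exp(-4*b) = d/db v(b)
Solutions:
 v(b) = C1 + 2*exp(b) - exp(-4*b)


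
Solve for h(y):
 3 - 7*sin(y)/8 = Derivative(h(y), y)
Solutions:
 h(y) = C1 + 3*y + 7*cos(y)/8


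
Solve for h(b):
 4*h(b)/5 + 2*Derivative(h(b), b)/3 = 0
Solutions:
 h(b) = C1*exp(-6*b/5)


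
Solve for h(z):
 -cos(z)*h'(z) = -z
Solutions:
 h(z) = C1 + Integral(z/cos(z), z)


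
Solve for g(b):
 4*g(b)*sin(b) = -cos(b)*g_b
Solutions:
 g(b) = C1*cos(b)^4


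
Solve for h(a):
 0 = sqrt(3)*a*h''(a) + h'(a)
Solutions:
 h(a) = C1 + C2*a^(1 - sqrt(3)/3)


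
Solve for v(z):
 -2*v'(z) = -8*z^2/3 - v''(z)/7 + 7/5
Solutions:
 v(z) = C1 + C2*exp(14*z) + 4*z^3/9 + 2*z^2/21 - 1009*z/1470


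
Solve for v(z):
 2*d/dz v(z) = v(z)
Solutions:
 v(z) = C1*exp(z/2)


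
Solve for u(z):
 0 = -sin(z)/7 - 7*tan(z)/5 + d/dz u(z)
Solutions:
 u(z) = C1 - 7*log(cos(z))/5 - cos(z)/7


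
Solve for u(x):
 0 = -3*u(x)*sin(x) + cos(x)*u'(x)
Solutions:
 u(x) = C1/cos(x)^3


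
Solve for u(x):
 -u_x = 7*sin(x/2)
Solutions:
 u(x) = C1 + 14*cos(x/2)


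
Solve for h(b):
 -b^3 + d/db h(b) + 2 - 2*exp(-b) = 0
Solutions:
 h(b) = C1 + b^4/4 - 2*b - 2*exp(-b)


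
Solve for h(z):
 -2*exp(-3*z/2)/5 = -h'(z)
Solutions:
 h(z) = C1 - 4*exp(-3*z/2)/15


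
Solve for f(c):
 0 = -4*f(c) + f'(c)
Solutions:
 f(c) = C1*exp(4*c)


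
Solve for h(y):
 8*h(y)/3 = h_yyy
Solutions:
 h(y) = C3*exp(2*3^(2/3)*y/3) + (C1*sin(3^(1/6)*y) + C2*cos(3^(1/6)*y))*exp(-3^(2/3)*y/3)


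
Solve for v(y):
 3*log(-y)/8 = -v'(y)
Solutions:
 v(y) = C1 - 3*y*log(-y)/8 + 3*y/8


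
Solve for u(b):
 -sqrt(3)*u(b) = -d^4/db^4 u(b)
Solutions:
 u(b) = C1*exp(-3^(1/8)*b) + C2*exp(3^(1/8)*b) + C3*sin(3^(1/8)*b) + C4*cos(3^(1/8)*b)


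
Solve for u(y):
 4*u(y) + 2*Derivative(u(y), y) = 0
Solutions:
 u(y) = C1*exp(-2*y)


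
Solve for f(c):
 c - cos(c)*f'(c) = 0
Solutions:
 f(c) = C1 + Integral(c/cos(c), c)


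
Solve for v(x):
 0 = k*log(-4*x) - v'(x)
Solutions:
 v(x) = C1 + k*x*log(-x) + k*x*(-1 + 2*log(2))


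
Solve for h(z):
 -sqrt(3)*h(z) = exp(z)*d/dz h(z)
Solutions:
 h(z) = C1*exp(sqrt(3)*exp(-z))


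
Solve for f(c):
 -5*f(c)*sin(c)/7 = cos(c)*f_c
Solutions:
 f(c) = C1*cos(c)^(5/7)


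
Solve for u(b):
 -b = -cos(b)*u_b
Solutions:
 u(b) = C1 + Integral(b/cos(b), b)


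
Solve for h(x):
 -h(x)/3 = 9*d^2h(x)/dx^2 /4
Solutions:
 h(x) = C1*sin(2*sqrt(3)*x/9) + C2*cos(2*sqrt(3)*x/9)


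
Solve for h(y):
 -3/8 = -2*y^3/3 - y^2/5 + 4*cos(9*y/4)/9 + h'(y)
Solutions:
 h(y) = C1 + y^4/6 + y^3/15 - 3*y/8 - 16*sin(9*y/4)/81


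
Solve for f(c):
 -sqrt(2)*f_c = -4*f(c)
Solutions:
 f(c) = C1*exp(2*sqrt(2)*c)


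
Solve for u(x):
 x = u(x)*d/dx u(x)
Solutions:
 u(x) = -sqrt(C1 + x^2)
 u(x) = sqrt(C1 + x^2)


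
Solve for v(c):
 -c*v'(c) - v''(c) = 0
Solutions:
 v(c) = C1 + C2*erf(sqrt(2)*c/2)


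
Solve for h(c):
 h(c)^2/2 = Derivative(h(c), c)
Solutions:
 h(c) = -2/(C1 + c)


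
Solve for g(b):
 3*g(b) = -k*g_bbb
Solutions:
 g(b) = C1*exp(3^(1/3)*b*(-1/k)^(1/3)) + C2*exp(b*(-1/k)^(1/3)*(-3^(1/3) + 3^(5/6)*I)/2) + C3*exp(-b*(-1/k)^(1/3)*(3^(1/3) + 3^(5/6)*I)/2)


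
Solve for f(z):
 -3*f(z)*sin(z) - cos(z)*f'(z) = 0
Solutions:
 f(z) = C1*cos(z)^3


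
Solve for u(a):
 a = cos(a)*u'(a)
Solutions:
 u(a) = C1 + Integral(a/cos(a), a)


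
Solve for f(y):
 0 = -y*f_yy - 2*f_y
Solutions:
 f(y) = C1 + C2/y


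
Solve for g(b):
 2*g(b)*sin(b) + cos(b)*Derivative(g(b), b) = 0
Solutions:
 g(b) = C1*cos(b)^2


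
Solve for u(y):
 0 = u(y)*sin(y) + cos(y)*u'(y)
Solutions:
 u(y) = C1*cos(y)


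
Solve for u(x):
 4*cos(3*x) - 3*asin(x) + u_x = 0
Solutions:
 u(x) = C1 + 3*x*asin(x) + 3*sqrt(1 - x^2) - 4*sin(3*x)/3


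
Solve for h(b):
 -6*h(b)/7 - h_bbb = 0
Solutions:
 h(b) = C3*exp(-6^(1/3)*7^(2/3)*b/7) + (C1*sin(2^(1/3)*3^(5/6)*7^(2/3)*b/14) + C2*cos(2^(1/3)*3^(5/6)*7^(2/3)*b/14))*exp(6^(1/3)*7^(2/3)*b/14)


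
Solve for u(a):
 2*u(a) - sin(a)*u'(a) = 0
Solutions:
 u(a) = C1*(cos(a) - 1)/(cos(a) + 1)


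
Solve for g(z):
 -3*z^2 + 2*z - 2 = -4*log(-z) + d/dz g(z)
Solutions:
 g(z) = C1 - z^3 + z^2 + 4*z*log(-z) - 6*z


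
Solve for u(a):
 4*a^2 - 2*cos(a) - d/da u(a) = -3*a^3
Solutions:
 u(a) = C1 + 3*a^4/4 + 4*a^3/3 - 2*sin(a)


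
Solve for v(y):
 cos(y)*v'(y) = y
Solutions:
 v(y) = C1 + Integral(y/cos(y), y)


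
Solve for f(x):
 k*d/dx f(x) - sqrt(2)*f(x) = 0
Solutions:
 f(x) = C1*exp(sqrt(2)*x/k)


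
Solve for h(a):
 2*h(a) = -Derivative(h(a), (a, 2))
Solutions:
 h(a) = C1*sin(sqrt(2)*a) + C2*cos(sqrt(2)*a)


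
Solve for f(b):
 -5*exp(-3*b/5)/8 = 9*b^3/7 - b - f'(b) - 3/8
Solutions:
 f(b) = C1 + 9*b^4/28 - b^2/2 - 3*b/8 - 25*exp(-3*b/5)/24


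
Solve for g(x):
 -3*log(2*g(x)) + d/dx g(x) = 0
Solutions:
 -Integral(1/(log(_y) + log(2)), (_y, g(x)))/3 = C1 - x


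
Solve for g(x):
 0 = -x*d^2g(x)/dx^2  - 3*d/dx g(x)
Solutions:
 g(x) = C1 + C2/x^2


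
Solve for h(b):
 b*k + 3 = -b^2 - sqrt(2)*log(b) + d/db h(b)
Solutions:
 h(b) = C1 + b^3/3 + b^2*k/2 + sqrt(2)*b*log(b) - sqrt(2)*b + 3*b


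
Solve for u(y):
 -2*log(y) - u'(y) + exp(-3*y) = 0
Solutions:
 u(y) = C1 - 2*y*log(y) + 2*y - exp(-3*y)/3


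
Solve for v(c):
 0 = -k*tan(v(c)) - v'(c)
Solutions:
 v(c) = pi - asin(C1*exp(-c*k))
 v(c) = asin(C1*exp(-c*k))


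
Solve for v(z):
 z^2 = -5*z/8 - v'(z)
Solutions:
 v(z) = C1 - z^3/3 - 5*z^2/16


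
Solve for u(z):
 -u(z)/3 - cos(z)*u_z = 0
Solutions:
 u(z) = C1*(sin(z) - 1)^(1/6)/(sin(z) + 1)^(1/6)


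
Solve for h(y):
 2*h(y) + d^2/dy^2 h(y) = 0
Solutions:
 h(y) = C1*sin(sqrt(2)*y) + C2*cos(sqrt(2)*y)


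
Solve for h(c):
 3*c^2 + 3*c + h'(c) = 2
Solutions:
 h(c) = C1 - c^3 - 3*c^2/2 + 2*c


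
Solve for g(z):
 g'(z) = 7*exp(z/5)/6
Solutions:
 g(z) = C1 + 35*exp(z/5)/6


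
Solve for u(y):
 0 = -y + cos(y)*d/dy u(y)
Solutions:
 u(y) = C1 + Integral(y/cos(y), y)


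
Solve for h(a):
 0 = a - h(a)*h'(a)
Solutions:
 h(a) = -sqrt(C1 + a^2)
 h(a) = sqrt(C1 + a^2)


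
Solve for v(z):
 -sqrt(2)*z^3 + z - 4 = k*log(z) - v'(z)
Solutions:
 v(z) = C1 + k*z*log(z) - k*z + sqrt(2)*z^4/4 - z^2/2 + 4*z


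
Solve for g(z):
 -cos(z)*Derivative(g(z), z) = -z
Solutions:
 g(z) = C1 + Integral(z/cos(z), z)


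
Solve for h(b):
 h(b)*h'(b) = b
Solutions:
 h(b) = -sqrt(C1 + b^2)
 h(b) = sqrt(C1 + b^2)


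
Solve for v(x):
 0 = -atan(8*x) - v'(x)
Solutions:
 v(x) = C1 - x*atan(8*x) + log(64*x^2 + 1)/16


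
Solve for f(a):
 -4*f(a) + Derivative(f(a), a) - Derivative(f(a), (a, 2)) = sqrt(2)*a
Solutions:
 f(a) = -sqrt(2)*a/4 + (C1*sin(sqrt(15)*a/2) + C2*cos(sqrt(15)*a/2))*exp(a/2) - sqrt(2)/16


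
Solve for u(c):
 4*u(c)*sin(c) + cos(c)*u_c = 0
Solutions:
 u(c) = C1*cos(c)^4


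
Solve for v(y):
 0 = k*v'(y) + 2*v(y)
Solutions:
 v(y) = C1*exp(-2*y/k)


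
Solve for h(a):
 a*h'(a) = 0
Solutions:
 h(a) = C1


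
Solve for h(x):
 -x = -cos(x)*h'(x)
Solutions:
 h(x) = C1 + Integral(x/cos(x), x)


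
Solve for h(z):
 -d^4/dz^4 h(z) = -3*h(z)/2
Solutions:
 h(z) = C1*exp(-2^(3/4)*3^(1/4)*z/2) + C2*exp(2^(3/4)*3^(1/4)*z/2) + C3*sin(2^(3/4)*3^(1/4)*z/2) + C4*cos(2^(3/4)*3^(1/4)*z/2)


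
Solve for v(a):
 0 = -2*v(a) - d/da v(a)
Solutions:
 v(a) = C1*exp(-2*a)


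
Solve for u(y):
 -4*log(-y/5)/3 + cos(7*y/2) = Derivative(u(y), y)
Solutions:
 u(y) = C1 - 4*y*log(-y)/3 + 4*y/3 + 4*y*log(5)/3 + 2*sin(7*y/2)/7


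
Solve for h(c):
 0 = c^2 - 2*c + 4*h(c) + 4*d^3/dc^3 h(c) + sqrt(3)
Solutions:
 h(c) = C3*exp(-c) - c^2/4 + c/2 + (C1*sin(sqrt(3)*c/2) + C2*cos(sqrt(3)*c/2))*exp(c/2) - sqrt(3)/4


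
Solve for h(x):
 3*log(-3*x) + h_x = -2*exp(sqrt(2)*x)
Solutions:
 h(x) = C1 - 3*x*log(-x) + 3*x*(1 - log(3)) - sqrt(2)*exp(sqrt(2)*x)


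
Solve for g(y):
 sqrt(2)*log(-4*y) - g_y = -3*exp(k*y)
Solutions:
 g(y) = C1 + sqrt(2)*y*log(-y) + sqrt(2)*y*(-1 + 2*log(2)) + Piecewise((3*exp(k*y)/k, Ne(k, 0)), (3*y, True))


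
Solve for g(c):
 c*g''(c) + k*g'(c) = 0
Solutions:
 g(c) = C1 + c^(1 - re(k))*(C2*sin(log(c)*Abs(im(k))) + C3*cos(log(c)*im(k)))


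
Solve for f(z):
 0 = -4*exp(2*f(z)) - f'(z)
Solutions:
 f(z) = log(-sqrt(-1/(C1 - 4*z))) - log(2)/2
 f(z) = log(-1/(C1 - 4*z))/2 - log(2)/2


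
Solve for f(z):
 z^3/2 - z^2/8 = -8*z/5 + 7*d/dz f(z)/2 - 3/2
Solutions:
 f(z) = C1 + z^4/28 - z^3/84 + 8*z^2/35 + 3*z/7


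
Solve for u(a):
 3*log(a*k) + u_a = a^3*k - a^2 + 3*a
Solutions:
 u(a) = C1 + a^4*k/4 - a^3/3 + 3*a^2/2 - 3*a*log(a*k) + 3*a


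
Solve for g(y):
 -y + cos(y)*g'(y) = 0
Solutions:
 g(y) = C1 + Integral(y/cos(y), y)


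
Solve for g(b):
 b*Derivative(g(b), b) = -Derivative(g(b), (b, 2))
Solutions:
 g(b) = C1 + C2*erf(sqrt(2)*b/2)


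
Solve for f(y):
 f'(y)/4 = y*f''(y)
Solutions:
 f(y) = C1 + C2*y^(5/4)


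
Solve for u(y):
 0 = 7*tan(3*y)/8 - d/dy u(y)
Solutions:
 u(y) = C1 - 7*log(cos(3*y))/24


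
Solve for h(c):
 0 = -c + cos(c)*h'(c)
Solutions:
 h(c) = C1 + Integral(c/cos(c), c)


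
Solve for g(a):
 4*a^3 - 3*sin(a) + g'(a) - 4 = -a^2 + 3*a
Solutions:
 g(a) = C1 - a^4 - a^3/3 + 3*a^2/2 + 4*a - 3*cos(a)


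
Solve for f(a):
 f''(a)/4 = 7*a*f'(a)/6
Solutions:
 f(a) = C1 + C2*erfi(sqrt(21)*a/3)


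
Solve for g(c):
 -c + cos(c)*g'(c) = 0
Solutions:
 g(c) = C1 + Integral(c/cos(c), c)


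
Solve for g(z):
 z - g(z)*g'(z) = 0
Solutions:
 g(z) = -sqrt(C1 + z^2)
 g(z) = sqrt(C1 + z^2)


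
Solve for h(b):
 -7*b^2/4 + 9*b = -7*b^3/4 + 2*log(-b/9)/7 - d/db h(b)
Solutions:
 h(b) = C1 - 7*b^4/16 + 7*b^3/12 - 9*b^2/2 + 2*b*log(-b)/7 + 2*b*(-2*log(3) - 1)/7


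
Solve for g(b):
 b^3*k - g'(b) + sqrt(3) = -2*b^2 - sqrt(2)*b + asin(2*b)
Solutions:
 g(b) = C1 + b^4*k/4 + 2*b^3/3 + sqrt(2)*b^2/2 - b*asin(2*b) + sqrt(3)*b - sqrt(1 - 4*b^2)/2


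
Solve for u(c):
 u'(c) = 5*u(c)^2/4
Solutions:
 u(c) = -4/(C1 + 5*c)


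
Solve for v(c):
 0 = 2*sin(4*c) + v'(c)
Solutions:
 v(c) = C1 + cos(4*c)/2


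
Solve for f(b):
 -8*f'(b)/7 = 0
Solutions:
 f(b) = C1


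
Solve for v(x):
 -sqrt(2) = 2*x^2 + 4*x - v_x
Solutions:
 v(x) = C1 + 2*x^3/3 + 2*x^2 + sqrt(2)*x


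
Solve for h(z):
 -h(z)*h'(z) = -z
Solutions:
 h(z) = -sqrt(C1 + z^2)
 h(z) = sqrt(C1 + z^2)


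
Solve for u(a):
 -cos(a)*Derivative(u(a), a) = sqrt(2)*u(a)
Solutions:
 u(a) = C1*(sin(a) - 1)^(sqrt(2)/2)/(sin(a) + 1)^(sqrt(2)/2)


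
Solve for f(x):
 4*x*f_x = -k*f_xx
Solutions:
 f(x) = C1 + C2*sqrt(k)*erf(sqrt(2)*x*sqrt(1/k))


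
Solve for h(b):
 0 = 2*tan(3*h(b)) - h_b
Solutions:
 h(b) = -asin(C1*exp(6*b))/3 + pi/3
 h(b) = asin(C1*exp(6*b))/3


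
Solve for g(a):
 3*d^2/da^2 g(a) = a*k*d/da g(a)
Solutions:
 g(a) = Piecewise((-sqrt(6)*sqrt(pi)*C1*erf(sqrt(6)*a*sqrt(-k)/6)/(2*sqrt(-k)) - C2, (k > 0) | (k < 0)), (-C1*a - C2, True))


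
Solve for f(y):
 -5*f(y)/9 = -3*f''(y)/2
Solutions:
 f(y) = C1*exp(-sqrt(30)*y/9) + C2*exp(sqrt(30)*y/9)


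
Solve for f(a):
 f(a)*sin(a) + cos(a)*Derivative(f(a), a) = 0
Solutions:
 f(a) = C1*cos(a)


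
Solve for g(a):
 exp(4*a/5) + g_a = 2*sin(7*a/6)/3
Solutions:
 g(a) = C1 - 5*exp(4*a/5)/4 - 4*cos(7*a/6)/7


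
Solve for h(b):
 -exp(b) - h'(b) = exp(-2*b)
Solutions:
 h(b) = C1 - exp(b) + exp(-2*b)/2


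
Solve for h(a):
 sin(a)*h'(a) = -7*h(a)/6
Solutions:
 h(a) = C1*(cos(a) + 1)^(7/12)/(cos(a) - 1)^(7/12)


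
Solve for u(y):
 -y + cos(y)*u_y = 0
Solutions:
 u(y) = C1 + Integral(y/cos(y), y)


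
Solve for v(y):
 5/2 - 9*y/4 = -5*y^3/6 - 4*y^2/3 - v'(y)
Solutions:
 v(y) = C1 - 5*y^4/24 - 4*y^3/9 + 9*y^2/8 - 5*y/2


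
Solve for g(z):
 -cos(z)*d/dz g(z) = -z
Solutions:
 g(z) = C1 + Integral(z/cos(z), z)


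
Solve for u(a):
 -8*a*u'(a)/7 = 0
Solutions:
 u(a) = C1


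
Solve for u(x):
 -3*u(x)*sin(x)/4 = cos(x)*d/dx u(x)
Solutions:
 u(x) = C1*cos(x)^(3/4)


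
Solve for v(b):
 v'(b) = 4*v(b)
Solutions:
 v(b) = C1*exp(4*b)


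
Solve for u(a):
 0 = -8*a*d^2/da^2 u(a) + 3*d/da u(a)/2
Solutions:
 u(a) = C1 + C2*a^(19/16)


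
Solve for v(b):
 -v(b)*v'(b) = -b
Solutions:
 v(b) = -sqrt(C1 + b^2)
 v(b) = sqrt(C1 + b^2)


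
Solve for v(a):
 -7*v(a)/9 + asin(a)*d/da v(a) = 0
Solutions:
 v(a) = C1*exp(7*Integral(1/asin(a), a)/9)


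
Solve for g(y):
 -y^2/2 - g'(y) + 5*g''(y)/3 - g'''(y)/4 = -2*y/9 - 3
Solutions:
 g(y) = C1 + C2*exp(2*y/3) + C3*exp(6*y) - y^3/6 - 13*y^2/18 + 91*y/108


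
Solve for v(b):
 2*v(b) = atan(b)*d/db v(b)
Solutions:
 v(b) = C1*exp(2*Integral(1/atan(b), b))


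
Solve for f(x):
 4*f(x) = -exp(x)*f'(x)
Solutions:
 f(x) = C1*exp(4*exp(-x))


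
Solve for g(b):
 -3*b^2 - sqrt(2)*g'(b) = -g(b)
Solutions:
 g(b) = C1*exp(sqrt(2)*b/2) + 3*b^2 + 6*sqrt(2)*b + 12


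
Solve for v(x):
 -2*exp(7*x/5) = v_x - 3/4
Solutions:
 v(x) = C1 + 3*x/4 - 10*exp(7*x/5)/7


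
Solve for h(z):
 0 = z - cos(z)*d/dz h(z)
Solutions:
 h(z) = C1 + Integral(z/cos(z), z)


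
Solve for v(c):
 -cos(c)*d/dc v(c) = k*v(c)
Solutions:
 v(c) = C1*exp(k*(log(sin(c) - 1) - log(sin(c) + 1))/2)


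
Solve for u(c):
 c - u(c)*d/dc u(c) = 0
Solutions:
 u(c) = -sqrt(C1 + c^2)
 u(c) = sqrt(C1 + c^2)


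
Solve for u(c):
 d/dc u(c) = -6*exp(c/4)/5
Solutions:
 u(c) = C1 - 24*exp(c/4)/5


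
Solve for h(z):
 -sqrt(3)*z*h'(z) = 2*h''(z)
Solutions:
 h(z) = C1 + C2*erf(3^(1/4)*z/2)


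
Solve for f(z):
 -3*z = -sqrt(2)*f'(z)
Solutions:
 f(z) = C1 + 3*sqrt(2)*z^2/4


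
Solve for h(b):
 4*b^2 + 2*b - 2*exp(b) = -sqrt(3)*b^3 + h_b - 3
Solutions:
 h(b) = C1 + sqrt(3)*b^4/4 + 4*b^3/3 + b^2 + 3*b - 2*exp(b)


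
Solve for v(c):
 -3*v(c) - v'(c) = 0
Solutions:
 v(c) = C1*exp(-3*c)


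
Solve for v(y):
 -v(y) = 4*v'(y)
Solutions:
 v(y) = C1*exp(-y/4)


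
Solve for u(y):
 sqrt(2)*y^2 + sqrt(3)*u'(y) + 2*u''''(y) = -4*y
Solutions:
 u(y) = C1 + C4*exp(-2^(2/3)*3^(1/6)*y/2) - sqrt(6)*y^3/9 - 2*sqrt(3)*y^2/3 + (C2*sin(6^(2/3)*y/4) + C3*cos(6^(2/3)*y/4))*exp(2^(2/3)*3^(1/6)*y/4)


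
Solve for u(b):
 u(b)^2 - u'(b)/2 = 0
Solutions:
 u(b) = -1/(C1 + 2*b)


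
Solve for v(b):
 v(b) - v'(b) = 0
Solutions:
 v(b) = C1*exp(b)


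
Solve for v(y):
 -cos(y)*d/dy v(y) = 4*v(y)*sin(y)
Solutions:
 v(y) = C1*cos(y)^4


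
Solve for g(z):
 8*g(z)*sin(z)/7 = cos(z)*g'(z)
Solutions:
 g(z) = C1/cos(z)^(8/7)


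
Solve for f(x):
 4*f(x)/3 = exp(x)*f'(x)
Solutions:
 f(x) = C1*exp(-4*exp(-x)/3)


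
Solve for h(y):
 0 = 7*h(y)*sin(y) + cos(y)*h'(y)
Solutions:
 h(y) = C1*cos(y)^7


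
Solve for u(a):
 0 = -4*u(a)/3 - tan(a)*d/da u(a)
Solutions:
 u(a) = C1/sin(a)^(4/3)


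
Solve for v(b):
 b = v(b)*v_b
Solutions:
 v(b) = -sqrt(C1 + b^2)
 v(b) = sqrt(C1 + b^2)


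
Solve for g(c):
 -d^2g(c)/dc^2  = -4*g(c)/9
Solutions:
 g(c) = C1*exp(-2*c/3) + C2*exp(2*c/3)


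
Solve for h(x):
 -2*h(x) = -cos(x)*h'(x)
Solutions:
 h(x) = C1*(sin(x) + 1)/(sin(x) - 1)


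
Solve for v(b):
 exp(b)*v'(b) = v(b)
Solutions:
 v(b) = C1*exp(-exp(-b))


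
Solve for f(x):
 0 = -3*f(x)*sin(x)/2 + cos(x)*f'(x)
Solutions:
 f(x) = C1/cos(x)^(3/2)


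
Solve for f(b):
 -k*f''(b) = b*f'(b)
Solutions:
 f(b) = C1 + C2*sqrt(k)*erf(sqrt(2)*b*sqrt(1/k)/2)


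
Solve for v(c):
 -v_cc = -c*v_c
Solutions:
 v(c) = C1 + C2*erfi(sqrt(2)*c/2)


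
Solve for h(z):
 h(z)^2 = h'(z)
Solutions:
 h(z) = -1/(C1 + z)


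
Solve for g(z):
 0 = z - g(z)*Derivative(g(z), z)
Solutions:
 g(z) = -sqrt(C1 + z^2)
 g(z) = sqrt(C1 + z^2)
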